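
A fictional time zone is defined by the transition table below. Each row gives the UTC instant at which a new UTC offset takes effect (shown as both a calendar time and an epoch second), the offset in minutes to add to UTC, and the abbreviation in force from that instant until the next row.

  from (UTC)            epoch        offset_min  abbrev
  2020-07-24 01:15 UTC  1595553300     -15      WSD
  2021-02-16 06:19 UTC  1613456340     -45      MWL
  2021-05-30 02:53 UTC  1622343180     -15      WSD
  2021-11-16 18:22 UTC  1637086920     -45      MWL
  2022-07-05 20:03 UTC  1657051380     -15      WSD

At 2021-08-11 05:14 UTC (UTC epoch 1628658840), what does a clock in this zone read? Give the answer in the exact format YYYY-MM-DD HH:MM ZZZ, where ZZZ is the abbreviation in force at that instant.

Query: 2021-08-11 05:14 UTC
Rule 3/5 (WSD, -00:15): 2021-05-30 02:53 UTC ≤ query < 2021-11-16 18:22 UTC
5·60 + 14 - 15 = 299 min
299 = 0·1440 + 299; 299 = 4·60 + 59 → 04:59, same day
→ 2021-08-11 04:59 WSD

2021-08-11 04:59 WSD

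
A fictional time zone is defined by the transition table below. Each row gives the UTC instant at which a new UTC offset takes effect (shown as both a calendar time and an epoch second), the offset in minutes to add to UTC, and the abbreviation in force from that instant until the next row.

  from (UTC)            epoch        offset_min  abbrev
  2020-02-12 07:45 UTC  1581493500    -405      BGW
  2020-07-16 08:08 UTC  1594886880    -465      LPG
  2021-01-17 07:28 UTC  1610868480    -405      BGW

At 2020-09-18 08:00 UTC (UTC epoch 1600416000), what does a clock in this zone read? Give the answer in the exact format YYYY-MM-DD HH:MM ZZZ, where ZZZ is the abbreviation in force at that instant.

Query: 2020-09-18 08:00 UTC
Rule 2/3 (LPG, -07:45): 2020-07-16 08:08 UTC ≤ query < 2021-01-17 07:28 UTC
8·60 + 0 - 465 = 15 min
15 = 0·1440 + 15; 15 = 0·60 + 15 → 00:15, same day
→ 2020-09-18 00:15 LPG

2020-09-18 00:15 LPG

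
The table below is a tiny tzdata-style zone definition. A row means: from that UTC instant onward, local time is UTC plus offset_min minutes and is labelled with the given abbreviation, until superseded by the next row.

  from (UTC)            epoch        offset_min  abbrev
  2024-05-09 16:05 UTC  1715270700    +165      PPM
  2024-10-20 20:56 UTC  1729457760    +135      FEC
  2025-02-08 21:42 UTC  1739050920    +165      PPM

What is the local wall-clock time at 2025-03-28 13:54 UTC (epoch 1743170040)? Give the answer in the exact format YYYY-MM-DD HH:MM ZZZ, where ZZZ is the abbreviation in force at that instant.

2025-03-28 16:39 PPM

Query: 2025-03-28 13:54 UTC
Rule 3/3 (PPM, +02:45): 2025-02-08 21:42 UTC ≤ query < +∞
13·60 + 54 + 165 = 999 min
999 = 0·1440 + 999; 999 = 16·60 + 39 → 16:39, same day
→ 2025-03-28 16:39 PPM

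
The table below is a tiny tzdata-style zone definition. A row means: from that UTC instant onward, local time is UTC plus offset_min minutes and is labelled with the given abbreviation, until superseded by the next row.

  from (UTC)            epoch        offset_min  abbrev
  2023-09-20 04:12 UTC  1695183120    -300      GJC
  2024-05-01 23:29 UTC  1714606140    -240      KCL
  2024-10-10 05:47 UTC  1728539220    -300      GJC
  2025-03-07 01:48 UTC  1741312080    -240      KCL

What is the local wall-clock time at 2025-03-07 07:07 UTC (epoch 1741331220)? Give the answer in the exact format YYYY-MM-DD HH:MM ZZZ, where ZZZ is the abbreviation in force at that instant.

Query: 2025-03-07 07:07 UTC
Rule 4/4 (KCL, -04:00): 2025-03-07 01:48 UTC ≤ query < +∞
7·60 + 7 - 240 = 187 min
187 = 0·1440 + 187; 187 = 3·60 + 7 → 03:07, same day
→ 2025-03-07 03:07 KCL

2025-03-07 03:07 KCL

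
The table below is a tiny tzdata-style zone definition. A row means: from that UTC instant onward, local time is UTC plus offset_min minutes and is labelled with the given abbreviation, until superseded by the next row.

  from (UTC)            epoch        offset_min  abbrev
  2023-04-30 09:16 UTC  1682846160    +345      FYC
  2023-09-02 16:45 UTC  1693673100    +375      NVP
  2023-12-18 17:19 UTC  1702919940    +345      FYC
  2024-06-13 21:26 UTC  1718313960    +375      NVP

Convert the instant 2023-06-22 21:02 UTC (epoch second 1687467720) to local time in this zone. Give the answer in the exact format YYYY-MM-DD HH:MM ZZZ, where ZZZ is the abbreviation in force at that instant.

2023-06-23 02:47 FYC

Query: 2023-06-22 21:02 UTC
Rule 1/4 (FYC, +05:45): 2023-04-30 09:16 UTC ≤ query < 2023-09-02 16:45 UTC
21·60 + 2 + 345 = 1607 min
1607 = 1·1440 + 167; 167 = 2·60 + 47 → 02:47, 2023-06-22 + 1 day = 2023-06-23
→ 2023-06-23 02:47 FYC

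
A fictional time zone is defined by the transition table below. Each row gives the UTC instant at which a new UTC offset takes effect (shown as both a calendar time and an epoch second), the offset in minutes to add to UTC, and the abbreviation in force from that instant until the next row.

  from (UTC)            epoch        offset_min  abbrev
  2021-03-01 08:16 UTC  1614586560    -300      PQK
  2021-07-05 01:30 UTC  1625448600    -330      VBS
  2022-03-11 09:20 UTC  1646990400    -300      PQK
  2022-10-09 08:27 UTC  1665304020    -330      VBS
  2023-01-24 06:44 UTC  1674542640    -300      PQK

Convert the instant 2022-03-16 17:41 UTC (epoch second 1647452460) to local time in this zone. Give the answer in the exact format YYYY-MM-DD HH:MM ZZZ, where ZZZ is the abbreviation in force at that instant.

2022-03-16 12:41 PQK

Query: 2022-03-16 17:41 UTC
Rule 3/5 (PQK, -05:00): 2022-03-11 09:20 UTC ≤ query < 2022-10-09 08:27 UTC
17·60 + 41 - 300 = 761 min
761 = 0·1440 + 761; 761 = 12·60 + 41 → 12:41, same day
→ 2022-03-16 12:41 PQK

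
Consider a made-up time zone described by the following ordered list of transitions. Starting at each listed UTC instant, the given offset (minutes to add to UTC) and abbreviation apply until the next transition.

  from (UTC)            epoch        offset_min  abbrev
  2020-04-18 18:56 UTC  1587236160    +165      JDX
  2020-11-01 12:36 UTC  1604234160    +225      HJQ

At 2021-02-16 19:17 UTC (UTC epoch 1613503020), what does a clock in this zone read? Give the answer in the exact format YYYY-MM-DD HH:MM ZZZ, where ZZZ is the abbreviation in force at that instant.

2021-02-16 23:02 HJQ

Query: 2021-02-16 19:17 UTC
Rule 2/2 (HJQ, +03:45): 2020-11-01 12:36 UTC ≤ query < +∞
19·60 + 17 + 225 = 1382 min
1382 = 0·1440 + 1382; 1382 = 23·60 + 2 → 23:02, same day
→ 2021-02-16 23:02 HJQ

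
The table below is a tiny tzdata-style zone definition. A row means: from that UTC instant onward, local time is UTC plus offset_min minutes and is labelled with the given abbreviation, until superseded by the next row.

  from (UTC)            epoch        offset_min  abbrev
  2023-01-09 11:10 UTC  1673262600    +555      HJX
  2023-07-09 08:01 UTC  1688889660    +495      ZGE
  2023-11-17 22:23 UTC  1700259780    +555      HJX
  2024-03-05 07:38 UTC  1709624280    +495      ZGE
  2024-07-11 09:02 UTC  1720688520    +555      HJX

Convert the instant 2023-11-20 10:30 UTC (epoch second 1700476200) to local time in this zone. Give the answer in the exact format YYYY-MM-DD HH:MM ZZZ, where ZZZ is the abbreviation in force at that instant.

Query: 2023-11-20 10:30 UTC
Rule 3/5 (HJX, +09:15): 2023-11-17 22:23 UTC ≤ query < 2024-03-05 07:38 UTC
10·60 + 30 + 555 = 1185 min
1185 = 0·1440 + 1185; 1185 = 19·60 + 45 → 19:45, same day
→ 2023-11-20 19:45 HJX

2023-11-20 19:45 HJX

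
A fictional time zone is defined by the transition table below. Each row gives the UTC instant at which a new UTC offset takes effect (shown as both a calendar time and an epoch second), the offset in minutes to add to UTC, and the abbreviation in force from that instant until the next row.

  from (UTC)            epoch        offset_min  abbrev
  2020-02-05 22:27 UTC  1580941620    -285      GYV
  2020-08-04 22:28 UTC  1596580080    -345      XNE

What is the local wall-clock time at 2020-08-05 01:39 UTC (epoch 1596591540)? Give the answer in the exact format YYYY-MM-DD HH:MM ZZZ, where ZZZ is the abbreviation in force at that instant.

2020-08-04 19:54 XNE

Query: 2020-08-05 01:39 UTC
Rule 2/2 (XNE, -05:45): 2020-08-04 22:28 UTC ≤ query < +∞
1·60 + 39 - 345 = -246 min
-246 = -1·1440 + 1194; 1194 = 19·60 + 54 → 19:54, 2020-08-05 - 1 day = 2020-08-04
→ 2020-08-04 19:54 XNE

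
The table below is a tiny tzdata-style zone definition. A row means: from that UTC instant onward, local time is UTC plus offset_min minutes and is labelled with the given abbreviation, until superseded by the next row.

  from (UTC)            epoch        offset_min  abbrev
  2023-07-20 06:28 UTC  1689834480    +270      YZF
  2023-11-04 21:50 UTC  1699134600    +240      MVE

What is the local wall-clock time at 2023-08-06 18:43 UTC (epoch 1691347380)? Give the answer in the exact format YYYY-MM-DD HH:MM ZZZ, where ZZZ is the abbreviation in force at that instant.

2023-08-06 23:13 YZF

Query: 2023-08-06 18:43 UTC
Rule 1/2 (YZF, +04:30): 2023-07-20 06:28 UTC ≤ query < 2023-11-04 21:50 UTC
18·60 + 43 + 270 = 1393 min
1393 = 0·1440 + 1393; 1393 = 23·60 + 13 → 23:13, same day
→ 2023-08-06 23:13 YZF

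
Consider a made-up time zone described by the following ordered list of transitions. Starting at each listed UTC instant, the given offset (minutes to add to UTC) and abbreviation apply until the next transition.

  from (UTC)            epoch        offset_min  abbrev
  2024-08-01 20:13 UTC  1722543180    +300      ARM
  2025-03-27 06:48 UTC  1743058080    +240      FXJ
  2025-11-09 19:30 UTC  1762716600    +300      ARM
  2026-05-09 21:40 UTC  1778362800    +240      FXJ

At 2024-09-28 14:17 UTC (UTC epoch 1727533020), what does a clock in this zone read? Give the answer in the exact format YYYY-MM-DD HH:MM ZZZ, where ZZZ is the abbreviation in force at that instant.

2024-09-28 19:17 ARM

Query: 2024-09-28 14:17 UTC
Rule 1/4 (ARM, +05:00): 2024-08-01 20:13 UTC ≤ query < 2025-03-27 06:48 UTC
14·60 + 17 + 300 = 1157 min
1157 = 0·1440 + 1157; 1157 = 19·60 + 17 → 19:17, same day
→ 2024-09-28 19:17 ARM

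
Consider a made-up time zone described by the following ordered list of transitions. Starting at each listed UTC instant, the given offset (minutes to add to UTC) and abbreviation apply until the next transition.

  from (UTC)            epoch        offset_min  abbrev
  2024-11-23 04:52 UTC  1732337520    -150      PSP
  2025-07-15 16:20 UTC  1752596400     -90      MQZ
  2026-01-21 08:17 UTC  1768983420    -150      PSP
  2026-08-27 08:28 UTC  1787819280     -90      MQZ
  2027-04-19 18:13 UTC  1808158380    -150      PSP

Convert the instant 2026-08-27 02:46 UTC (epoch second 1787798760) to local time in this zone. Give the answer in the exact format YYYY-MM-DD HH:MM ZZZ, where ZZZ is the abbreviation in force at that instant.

Query: 2026-08-27 02:46 UTC
Rule 3/5 (PSP, -02:30): 2026-01-21 08:17 UTC ≤ query < 2026-08-27 08:28 UTC
2·60 + 46 - 150 = 16 min
16 = 0·1440 + 16; 16 = 0·60 + 16 → 00:16, same day
→ 2026-08-27 00:16 PSP

2026-08-27 00:16 PSP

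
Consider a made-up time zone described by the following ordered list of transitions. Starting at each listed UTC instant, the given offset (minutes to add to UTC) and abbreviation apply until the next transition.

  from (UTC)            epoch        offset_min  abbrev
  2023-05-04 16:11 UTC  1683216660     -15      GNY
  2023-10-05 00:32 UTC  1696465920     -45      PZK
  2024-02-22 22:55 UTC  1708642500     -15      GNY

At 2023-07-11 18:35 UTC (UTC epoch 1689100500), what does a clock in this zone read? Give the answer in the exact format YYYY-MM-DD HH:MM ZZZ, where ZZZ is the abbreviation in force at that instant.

2023-07-11 18:20 GNY

Query: 2023-07-11 18:35 UTC
Rule 1/3 (GNY, -00:15): 2023-05-04 16:11 UTC ≤ query < 2023-10-05 00:32 UTC
18·60 + 35 - 15 = 1100 min
1100 = 0·1440 + 1100; 1100 = 18·60 + 20 → 18:20, same day
→ 2023-07-11 18:20 GNY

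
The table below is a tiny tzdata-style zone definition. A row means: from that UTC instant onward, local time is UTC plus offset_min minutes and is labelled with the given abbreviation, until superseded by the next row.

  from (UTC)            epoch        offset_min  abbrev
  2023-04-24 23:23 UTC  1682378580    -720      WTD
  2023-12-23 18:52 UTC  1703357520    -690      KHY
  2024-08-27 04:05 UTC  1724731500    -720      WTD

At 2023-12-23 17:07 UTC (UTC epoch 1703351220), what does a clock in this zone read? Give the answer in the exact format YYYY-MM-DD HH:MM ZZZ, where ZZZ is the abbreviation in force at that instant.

2023-12-23 05:07 WTD

Query: 2023-12-23 17:07 UTC
Rule 1/3 (WTD, -12:00): 2023-04-24 23:23 UTC ≤ query < 2023-12-23 18:52 UTC
17·60 + 7 - 720 = 307 min
307 = 0·1440 + 307; 307 = 5·60 + 7 → 05:07, same day
→ 2023-12-23 05:07 WTD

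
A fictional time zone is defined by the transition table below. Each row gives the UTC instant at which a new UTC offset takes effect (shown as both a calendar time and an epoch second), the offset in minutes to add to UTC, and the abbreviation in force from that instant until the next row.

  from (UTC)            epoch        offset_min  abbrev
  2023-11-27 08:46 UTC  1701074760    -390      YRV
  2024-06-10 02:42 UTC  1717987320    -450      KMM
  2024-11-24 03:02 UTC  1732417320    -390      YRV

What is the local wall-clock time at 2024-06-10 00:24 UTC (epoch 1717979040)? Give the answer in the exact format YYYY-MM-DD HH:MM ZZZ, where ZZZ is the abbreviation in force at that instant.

Query: 2024-06-10 00:24 UTC
Rule 1/3 (YRV, -06:30): 2023-11-27 08:46 UTC ≤ query < 2024-06-10 02:42 UTC
0·60 + 24 - 390 = -366 min
-366 = -1·1440 + 1074; 1074 = 17·60 + 54 → 17:54, 2024-06-10 - 1 day = 2024-06-09
→ 2024-06-09 17:54 YRV

2024-06-09 17:54 YRV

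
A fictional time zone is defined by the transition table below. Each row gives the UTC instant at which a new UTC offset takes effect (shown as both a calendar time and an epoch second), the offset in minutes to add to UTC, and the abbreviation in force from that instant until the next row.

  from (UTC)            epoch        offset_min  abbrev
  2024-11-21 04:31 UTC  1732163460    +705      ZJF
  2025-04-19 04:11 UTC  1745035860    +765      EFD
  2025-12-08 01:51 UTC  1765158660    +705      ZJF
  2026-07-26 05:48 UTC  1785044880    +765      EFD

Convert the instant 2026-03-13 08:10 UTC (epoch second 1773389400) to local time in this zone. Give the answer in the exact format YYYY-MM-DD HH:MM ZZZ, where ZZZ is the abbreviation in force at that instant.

Query: 2026-03-13 08:10 UTC
Rule 3/4 (ZJF, +11:45): 2025-12-08 01:51 UTC ≤ query < 2026-07-26 05:48 UTC
8·60 + 10 + 705 = 1195 min
1195 = 0·1440 + 1195; 1195 = 19·60 + 55 → 19:55, same day
→ 2026-03-13 19:55 ZJF

2026-03-13 19:55 ZJF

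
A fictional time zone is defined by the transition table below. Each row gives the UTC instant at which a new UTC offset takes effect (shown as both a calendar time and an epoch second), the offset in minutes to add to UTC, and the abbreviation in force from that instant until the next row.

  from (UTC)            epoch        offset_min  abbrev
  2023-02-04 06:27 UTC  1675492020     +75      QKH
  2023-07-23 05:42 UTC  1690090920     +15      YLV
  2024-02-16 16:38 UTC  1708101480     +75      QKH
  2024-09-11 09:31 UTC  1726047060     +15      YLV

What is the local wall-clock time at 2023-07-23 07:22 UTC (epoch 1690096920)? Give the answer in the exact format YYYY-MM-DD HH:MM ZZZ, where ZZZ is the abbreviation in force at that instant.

2023-07-23 07:37 YLV

Query: 2023-07-23 07:22 UTC
Rule 2/4 (YLV, +00:15): 2023-07-23 05:42 UTC ≤ query < 2024-02-16 16:38 UTC
7·60 + 22 + 15 = 457 min
457 = 0·1440 + 457; 457 = 7·60 + 37 → 07:37, same day
→ 2023-07-23 07:37 YLV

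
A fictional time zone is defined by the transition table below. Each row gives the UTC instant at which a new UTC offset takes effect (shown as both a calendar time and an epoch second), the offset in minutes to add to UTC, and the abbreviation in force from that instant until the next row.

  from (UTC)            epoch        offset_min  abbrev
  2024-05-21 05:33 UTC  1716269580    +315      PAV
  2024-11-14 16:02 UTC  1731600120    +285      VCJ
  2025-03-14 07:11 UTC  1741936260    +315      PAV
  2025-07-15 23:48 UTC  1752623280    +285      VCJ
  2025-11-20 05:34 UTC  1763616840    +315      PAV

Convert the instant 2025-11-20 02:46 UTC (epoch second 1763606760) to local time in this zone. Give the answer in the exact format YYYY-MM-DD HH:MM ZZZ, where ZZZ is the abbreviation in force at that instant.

2025-11-20 07:31 VCJ

Query: 2025-11-20 02:46 UTC
Rule 4/5 (VCJ, +04:45): 2025-07-15 23:48 UTC ≤ query < 2025-11-20 05:34 UTC
2·60 + 46 + 285 = 451 min
451 = 0·1440 + 451; 451 = 7·60 + 31 → 07:31, same day
→ 2025-11-20 07:31 VCJ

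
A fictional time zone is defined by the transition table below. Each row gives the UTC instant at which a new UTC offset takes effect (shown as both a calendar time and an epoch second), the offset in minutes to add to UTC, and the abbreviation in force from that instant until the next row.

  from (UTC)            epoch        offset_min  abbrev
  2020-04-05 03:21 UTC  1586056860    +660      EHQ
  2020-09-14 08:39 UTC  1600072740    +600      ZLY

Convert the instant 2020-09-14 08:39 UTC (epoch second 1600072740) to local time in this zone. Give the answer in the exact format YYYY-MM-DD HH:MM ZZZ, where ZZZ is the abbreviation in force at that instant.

Query: 2020-09-14 08:39 UTC
Rule 2/2 (ZLY, +10:00): 2020-09-14 08:39 UTC ≤ query < +∞
8·60 + 39 + 600 = 1119 min
1119 = 0·1440 + 1119; 1119 = 18·60 + 39 → 18:39, same day
→ 2020-09-14 18:39 ZLY

2020-09-14 18:39 ZLY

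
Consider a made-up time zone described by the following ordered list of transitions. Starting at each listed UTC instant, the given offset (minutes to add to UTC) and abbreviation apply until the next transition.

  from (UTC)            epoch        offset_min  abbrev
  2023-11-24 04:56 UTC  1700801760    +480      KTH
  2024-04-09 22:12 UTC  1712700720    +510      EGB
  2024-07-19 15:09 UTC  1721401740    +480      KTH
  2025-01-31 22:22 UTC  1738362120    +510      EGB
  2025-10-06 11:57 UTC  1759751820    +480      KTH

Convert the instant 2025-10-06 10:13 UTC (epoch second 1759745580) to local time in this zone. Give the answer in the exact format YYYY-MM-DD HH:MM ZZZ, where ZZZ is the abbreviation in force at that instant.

Query: 2025-10-06 10:13 UTC
Rule 4/5 (EGB, +08:30): 2025-01-31 22:22 UTC ≤ query < 2025-10-06 11:57 UTC
10·60 + 13 + 510 = 1123 min
1123 = 0·1440 + 1123; 1123 = 18·60 + 43 → 18:43, same day
→ 2025-10-06 18:43 EGB

2025-10-06 18:43 EGB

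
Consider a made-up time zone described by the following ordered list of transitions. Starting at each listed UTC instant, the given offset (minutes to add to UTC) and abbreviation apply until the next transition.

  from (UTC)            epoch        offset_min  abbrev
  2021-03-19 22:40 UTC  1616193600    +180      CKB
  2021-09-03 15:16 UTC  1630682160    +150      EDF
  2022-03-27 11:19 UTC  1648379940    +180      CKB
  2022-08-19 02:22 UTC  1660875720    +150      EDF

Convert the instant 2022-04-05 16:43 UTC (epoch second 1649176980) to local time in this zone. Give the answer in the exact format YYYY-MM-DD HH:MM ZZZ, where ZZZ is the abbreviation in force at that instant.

Query: 2022-04-05 16:43 UTC
Rule 3/4 (CKB, +03:00): 2022-03-27 11:19 UTC ≤ query < 2022-08-19 02:22 UTC
16·60 + 43 + 180 = 1183 min
1183 = 0·1440 + 1183; 1183 = 19·60 + 43 → 19:43, same day
→ 2022-04-05 19:43 CKB

2022-04-05 19:43 CKB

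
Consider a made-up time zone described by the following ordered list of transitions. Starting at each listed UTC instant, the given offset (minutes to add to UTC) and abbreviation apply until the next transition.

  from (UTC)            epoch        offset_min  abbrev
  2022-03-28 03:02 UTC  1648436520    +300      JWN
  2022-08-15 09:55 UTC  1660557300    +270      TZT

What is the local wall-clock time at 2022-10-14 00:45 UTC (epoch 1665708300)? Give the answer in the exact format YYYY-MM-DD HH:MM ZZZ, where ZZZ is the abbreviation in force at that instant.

2022-10-14 05:15 TZT

Query: 2022-10-14 00:45 UTC
Rule 2/2 (TZT, +04:30): 2022-08-15 09:55 UTC ≤ query < +∞
0·60 + 45 + 270 = 315 min
315 = 0·1440 + 315; 315 = 5·60 + 15 → 05:15, same day
→ 2022-10-14 05:15 TZT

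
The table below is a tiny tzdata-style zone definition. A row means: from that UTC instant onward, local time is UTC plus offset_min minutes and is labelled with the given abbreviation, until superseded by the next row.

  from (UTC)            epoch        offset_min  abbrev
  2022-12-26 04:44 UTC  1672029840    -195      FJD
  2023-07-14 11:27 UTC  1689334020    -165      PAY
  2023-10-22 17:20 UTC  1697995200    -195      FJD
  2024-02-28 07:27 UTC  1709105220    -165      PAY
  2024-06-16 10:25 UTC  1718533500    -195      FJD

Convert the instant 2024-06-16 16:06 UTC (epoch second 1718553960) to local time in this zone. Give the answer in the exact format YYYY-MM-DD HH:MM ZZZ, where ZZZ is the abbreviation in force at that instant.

2024-06-16 12:51 FJD

Query: 2024-06-16 16:06 UTC
Rule 5/5 (FJD, -03:15): 2024-06-16 10:25 UTC ≤ query < +∞
16·60 + 6 - 195 = 771 min
771 = 0·1440 + 771; 771 = 12·60 + 51 → 12:51, same day
→ 2024-06-16 12:51 FJD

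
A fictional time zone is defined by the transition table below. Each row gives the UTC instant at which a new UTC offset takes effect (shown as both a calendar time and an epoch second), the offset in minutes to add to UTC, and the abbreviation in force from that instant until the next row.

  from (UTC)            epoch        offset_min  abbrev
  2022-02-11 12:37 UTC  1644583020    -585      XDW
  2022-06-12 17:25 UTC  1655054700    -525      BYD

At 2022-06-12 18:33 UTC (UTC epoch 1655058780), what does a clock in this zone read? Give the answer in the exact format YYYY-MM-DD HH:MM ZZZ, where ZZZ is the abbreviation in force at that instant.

Query: 2022-06-12 18:33 UTC
Rule 2/2 (BYD, -08:45): 2022-06-12 17:25 UTC ≤ query < +∞
18·60 + 33 - 525 = 588 min
588 = 0·1440 + 588; 588 = 9·60 + 48 → 09:48, same day
→ 2022-06-12 09:48 BYD

2022-06-12 09:48 BYD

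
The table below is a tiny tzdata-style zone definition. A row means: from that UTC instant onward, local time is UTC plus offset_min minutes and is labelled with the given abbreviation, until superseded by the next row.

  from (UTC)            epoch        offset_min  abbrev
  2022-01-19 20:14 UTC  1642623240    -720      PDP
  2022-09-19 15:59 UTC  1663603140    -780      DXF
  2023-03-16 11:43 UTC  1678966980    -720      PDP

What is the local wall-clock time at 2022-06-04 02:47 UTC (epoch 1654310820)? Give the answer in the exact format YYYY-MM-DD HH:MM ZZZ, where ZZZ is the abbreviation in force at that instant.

2022-06-03 14:47 PDP

Query: 2022-06-04 02:47 UTC
Rule 1/3 (PDP, -12:00): 2022-01-19 20:14 UTC ≤ query < 2022-09-19 15:59 UTC
2·60 + 47 - 720 = -553 min
-553 = -1·1440 + 887; 887 = 14·60 + 47 → 14:47, 2022-06-04 - 1 day = 2022-06-03
→ 2022-06-03 14:47 PDP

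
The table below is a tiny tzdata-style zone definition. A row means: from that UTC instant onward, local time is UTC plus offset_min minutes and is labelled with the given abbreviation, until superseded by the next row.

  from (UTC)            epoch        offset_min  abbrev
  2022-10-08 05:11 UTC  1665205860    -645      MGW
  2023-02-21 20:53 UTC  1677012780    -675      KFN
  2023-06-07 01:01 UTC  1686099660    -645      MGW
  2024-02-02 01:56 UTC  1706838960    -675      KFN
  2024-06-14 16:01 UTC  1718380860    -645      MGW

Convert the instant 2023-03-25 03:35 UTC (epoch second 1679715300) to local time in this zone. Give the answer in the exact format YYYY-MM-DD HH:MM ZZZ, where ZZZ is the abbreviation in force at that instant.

2023-03-24 16:20 KFN

Query: 2023-03-25 03:35 UTC
Rule 2/5 (KFN, -11:15): 2023-02-21 20:53 UTC ≤ query < 2023-06-07 01:01 UTC
3·60 + 35 - 675 = -460 min
-460 = -1·1440 + 980; 980 = 16·60 + 20 → 16:20, 2023-03-25 - 1 day = 2023-03-24
→ 2023-03-24 16:20 KFN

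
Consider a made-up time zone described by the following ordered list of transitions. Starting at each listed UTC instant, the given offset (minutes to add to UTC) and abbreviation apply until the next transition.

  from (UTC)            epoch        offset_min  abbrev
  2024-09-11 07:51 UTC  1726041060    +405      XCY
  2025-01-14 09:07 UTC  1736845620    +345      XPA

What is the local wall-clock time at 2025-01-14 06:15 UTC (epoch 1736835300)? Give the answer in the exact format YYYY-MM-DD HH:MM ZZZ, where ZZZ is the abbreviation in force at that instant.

Query: 2025-01-14 06:15 UTC
Rule 1/2 (XCY, +06:45): 2024-09-11 07:51 UTC ≤ query < 2025-01-14 09:07 UTC
6·60 + 15 + 405 = 780 min
780 = 0·1440 + 780; 780 = 13·60 + 0 → 13:00, same day
→ 2025-01-14 13:00 XCY

2025-01-14 13:00 XCY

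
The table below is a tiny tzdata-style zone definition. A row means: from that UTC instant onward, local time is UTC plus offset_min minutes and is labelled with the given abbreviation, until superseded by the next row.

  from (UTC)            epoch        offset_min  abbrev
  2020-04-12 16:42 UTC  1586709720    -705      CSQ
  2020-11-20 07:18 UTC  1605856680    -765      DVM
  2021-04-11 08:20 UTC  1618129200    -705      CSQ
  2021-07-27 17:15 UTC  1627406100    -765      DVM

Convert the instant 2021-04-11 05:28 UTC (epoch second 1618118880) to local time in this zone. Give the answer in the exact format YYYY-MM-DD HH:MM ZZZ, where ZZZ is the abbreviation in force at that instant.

2021-04-10 16:43 DVM

Query: 2021-04-11 05:28 UTC
Rule 2/4 (DVM, -12:45): 2020-11-20 07:18 UTC ≤ query < 2021-04-11 08:20 UTC
5·60 + 28 - 765 = -437 min
-437 = -1·1440 + 1003; 1003 = 16·60 + 43 → 16:43, 2021-04-11 - 1 day = 2021-04-10
→ 2021-04-10 16:43 DVM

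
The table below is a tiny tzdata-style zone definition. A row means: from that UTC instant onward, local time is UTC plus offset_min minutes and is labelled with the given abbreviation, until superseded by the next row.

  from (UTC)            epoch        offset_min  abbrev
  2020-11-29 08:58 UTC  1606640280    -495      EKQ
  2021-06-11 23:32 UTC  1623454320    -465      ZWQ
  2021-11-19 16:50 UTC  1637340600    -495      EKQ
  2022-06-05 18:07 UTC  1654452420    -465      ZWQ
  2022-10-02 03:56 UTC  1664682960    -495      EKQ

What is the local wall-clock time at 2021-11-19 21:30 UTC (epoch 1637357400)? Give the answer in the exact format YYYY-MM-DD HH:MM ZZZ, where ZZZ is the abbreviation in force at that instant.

Query: 2021-11-19 21:30 UTC
Rule 3/5 (EKQ, -08:15): 2021-11-19 16:50 UTC ≤ query < 2022-06-05 18:07 UTC
21·60 + 30 - 495 = 795 min
795 = 0·1440 + 795; 795 = 13·60 + 15 → 13:15, same day
→ 2021-11-19 13:15 EKQ

2021-11-19 13:15 EKQ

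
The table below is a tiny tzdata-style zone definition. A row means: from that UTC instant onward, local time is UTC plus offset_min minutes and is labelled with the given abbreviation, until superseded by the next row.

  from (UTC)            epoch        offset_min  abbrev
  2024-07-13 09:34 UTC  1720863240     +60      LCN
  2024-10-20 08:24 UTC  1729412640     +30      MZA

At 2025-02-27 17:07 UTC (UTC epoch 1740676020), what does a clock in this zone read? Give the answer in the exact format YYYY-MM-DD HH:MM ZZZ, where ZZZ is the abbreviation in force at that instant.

Query: 2025-02-27 17:07 UTC
Rule 2/2 (MZA, +00:30): 2024-10-20 08:24 UTC ≤ query < +∞
17·60 + 7 + 30 = 1057 min
1057 = 0·1440 + 1057; 1057 = 17·60 + 37 → 17:37, same day
→ 2025-02-27 17:37 MZA

2025-02-27 17:37 MZA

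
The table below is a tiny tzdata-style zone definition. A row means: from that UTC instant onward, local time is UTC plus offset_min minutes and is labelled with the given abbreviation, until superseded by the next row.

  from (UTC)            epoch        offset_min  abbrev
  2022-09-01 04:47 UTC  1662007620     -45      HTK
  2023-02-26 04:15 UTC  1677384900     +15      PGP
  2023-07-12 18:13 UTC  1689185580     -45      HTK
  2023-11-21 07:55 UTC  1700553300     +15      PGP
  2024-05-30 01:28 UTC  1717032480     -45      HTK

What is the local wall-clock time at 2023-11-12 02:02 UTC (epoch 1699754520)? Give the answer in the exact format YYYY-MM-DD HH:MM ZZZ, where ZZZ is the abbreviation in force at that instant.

2023-11-12 01:17 HTK

Query: 2023-11-12 02:02 UTC
Rule 3/5 (HTK, -00:45): 2023-07-12 18:13 UTC ≤ query < 2023-11-21 07:55 UTC
2·60 + 2 - 45 = 77 min
77 = 0·1440 + 77; 77 = 1·60 + 17 → 01:17, same day
→ 2023-11-12 01:17 HTK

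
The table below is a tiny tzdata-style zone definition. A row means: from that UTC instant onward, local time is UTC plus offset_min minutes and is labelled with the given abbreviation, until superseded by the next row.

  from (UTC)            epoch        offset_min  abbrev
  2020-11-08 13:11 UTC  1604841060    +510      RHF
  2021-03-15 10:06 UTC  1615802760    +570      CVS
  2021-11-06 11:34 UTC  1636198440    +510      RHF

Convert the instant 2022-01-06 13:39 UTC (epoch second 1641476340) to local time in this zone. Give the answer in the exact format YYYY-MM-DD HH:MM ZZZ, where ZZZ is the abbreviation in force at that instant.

Query: 2022-01-06 13:39 UTC
Rule 3/3 (RHF, +08:30): 2021-11-06 11:34 UTC ≤ query < +∞
13·60 + 39 + 510 = 1329 min
1329 = 0·1440 + 1329; 1329 = 22·60 + 9 → 22:09, same day
→ 2022-01-06 22:09 RHF

2022-01-06 22:09 RHF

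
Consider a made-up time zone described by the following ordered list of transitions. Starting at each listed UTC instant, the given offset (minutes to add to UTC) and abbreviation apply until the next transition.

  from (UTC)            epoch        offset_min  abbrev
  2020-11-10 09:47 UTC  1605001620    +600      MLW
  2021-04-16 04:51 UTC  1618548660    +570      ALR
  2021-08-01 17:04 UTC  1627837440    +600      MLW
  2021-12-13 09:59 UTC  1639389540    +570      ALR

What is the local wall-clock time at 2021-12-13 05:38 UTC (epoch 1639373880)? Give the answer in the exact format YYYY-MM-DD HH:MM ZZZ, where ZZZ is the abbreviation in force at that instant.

2021-12-13 15:38 MLW

Query: 2021-12-13 05:38 UTC
Rule 3/4 (MLW, +10:00): 2021-08-01 17:04 UTC ≤ query < 2021-12-13 09:59 UTC
5·60 + 38 + 600 = 938 min
938 = 0·1440 + 938; 938 = 15·60 + 38 → 15:38, same day
→ 2021-12-13 15:38 MLW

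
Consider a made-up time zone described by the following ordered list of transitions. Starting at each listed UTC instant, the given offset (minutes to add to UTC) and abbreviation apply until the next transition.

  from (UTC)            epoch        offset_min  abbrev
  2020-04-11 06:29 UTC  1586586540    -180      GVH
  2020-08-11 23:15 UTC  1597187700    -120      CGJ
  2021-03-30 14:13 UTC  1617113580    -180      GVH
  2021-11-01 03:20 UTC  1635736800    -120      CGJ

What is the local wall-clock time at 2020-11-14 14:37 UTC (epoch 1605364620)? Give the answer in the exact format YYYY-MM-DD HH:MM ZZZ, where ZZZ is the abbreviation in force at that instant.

Query: 2020-11-14 14:37 UTC
Rule 2/4 (CGJ, -02:00): 2020-08-11 23:15 UTC ≤ query < 2021-03-30 14:13 UTC
14·60 + 37 - 120 = 757 min
757 = 0·1440 + 757; 757 = 12·60 + 37 → 12:37, same day
→ 2020-11-14 12:37 CGJ

2020-11-14 12:37 CGJ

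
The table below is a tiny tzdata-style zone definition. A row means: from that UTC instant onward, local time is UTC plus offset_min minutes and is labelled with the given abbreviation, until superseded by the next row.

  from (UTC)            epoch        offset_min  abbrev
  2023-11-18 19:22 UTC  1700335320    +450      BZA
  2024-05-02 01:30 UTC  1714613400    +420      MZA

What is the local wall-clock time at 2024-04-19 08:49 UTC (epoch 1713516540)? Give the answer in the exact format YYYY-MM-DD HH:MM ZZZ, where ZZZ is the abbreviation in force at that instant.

Query: 2024-04-19 08:49 UTC
Rule 1/2 (BZA, +07:30): 2023-11-18 19:22 UTC ≤ query < 2024-05-02 01:30 UTC
8·60 + 49 + 450 = 979 min
979 = 0·1440 + 979; 979 = 16·60 + 19 → 16:19, same day
→ 2024-04-19 16:19 BZA

2024-04-19 16:19 BZA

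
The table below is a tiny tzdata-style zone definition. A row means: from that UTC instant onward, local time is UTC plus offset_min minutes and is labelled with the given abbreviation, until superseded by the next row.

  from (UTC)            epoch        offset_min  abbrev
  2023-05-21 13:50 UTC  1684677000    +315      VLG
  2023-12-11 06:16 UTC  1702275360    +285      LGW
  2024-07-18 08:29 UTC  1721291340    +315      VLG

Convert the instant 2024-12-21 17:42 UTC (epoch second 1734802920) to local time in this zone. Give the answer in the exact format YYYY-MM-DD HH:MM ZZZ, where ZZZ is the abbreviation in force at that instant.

Query: 2024-12-21 17:42 UTC
Rule 3/3 (VLG, +05:15): 2024-07-18 08:29 UTC ≤ query < +∞
17·60 + 42 + 315 = 1377 min
1377 = 0·1440 + 1377; 1377 = 22·60 + 57 → 22:57, same day
→ 2024-12-21 22:57 VLG

2024-12-21 22:57 VLG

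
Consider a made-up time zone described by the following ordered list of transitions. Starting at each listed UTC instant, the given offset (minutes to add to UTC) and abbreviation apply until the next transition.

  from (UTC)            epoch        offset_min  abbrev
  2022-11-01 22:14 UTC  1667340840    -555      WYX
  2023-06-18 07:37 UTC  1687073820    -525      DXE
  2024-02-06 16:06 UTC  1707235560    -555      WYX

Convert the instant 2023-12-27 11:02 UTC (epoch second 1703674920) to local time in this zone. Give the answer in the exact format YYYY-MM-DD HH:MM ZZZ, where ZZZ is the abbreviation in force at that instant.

2023-12-27 02:17 DXE

Query: 2023-12-27 11:02 UTC
Rule 2/3 (DXE, -08:45): 2023-06-18 07:37 UTC ≤ query < 2024-02-06 16:06 UTC
11·60 + 2 - 525 = 137 min
137 = 0·1440 + 137; 137 = 2·60 + 17 → 02:17, same day
→ 2023-12-27 02:17 DXE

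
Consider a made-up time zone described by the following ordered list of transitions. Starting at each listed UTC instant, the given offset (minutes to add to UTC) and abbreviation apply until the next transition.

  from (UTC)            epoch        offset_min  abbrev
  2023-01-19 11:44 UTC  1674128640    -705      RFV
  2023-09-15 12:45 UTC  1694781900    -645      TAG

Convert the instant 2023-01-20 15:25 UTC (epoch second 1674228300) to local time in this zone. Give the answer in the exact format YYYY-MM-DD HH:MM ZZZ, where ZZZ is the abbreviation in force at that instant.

Query: 2023-01-20 15:25 UTC
Rule 1/2 (RFV, -11:45): 2023-01-19 11:44 UTC ≤ query < 2023-09-15 12:45 UTC
15·60 + 25 - 705 = 220 min
220 = 0·1440 + 220; 220 = 3·60 + 40 → 03:40, same day
→ 2023-01-20 03:40 RFV

2023-01-20 03:40 RFV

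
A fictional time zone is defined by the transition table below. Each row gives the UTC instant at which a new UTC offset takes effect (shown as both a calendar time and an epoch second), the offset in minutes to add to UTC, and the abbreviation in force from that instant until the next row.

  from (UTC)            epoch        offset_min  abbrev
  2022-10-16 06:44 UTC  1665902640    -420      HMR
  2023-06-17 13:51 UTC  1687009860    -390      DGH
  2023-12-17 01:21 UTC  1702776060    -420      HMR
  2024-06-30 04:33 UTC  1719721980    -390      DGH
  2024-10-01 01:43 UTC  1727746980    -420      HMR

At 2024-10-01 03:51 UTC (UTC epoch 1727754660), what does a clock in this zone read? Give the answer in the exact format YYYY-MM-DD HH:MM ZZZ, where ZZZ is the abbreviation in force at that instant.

2024-09-30 20:51 HMR

Query: 2024-10-01 03:51 UTC
Rule 5/5 (HMR, -07:00): 2024-10-01 01:43 UTC ≤ query < +∞
3·60 + 51 - 420 = -189 min
-189 = -1·1440 + 1251; 1251 = 20·60 + 51 → 20:51, 2024-10-01 - 1 day = 2024-09-30
→ 2024-09-30 20:51 HMR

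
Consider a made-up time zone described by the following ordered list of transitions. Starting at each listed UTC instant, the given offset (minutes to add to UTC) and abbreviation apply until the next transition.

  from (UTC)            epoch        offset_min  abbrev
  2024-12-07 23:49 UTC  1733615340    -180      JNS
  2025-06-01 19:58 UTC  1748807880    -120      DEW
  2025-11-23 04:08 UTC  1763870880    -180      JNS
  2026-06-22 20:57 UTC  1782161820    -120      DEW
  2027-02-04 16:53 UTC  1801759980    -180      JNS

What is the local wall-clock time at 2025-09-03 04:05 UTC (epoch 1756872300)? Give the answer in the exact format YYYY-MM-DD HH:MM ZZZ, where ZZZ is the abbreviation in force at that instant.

Query: 2025-09-03 04:05 UTC
Rule 2/5 (DEW, -02:00): 2025-06-01 19:58 UTC ≤ query < 2025-11-23 04:08 UTC
4·60 + 5 - 120 = 125 min
125 = 0·1440 + 125; 125 = 2·60 + 5 → 02:05, same day
→ 2025-09-03 02:05 DEW

2025-09-03 02:05 DEW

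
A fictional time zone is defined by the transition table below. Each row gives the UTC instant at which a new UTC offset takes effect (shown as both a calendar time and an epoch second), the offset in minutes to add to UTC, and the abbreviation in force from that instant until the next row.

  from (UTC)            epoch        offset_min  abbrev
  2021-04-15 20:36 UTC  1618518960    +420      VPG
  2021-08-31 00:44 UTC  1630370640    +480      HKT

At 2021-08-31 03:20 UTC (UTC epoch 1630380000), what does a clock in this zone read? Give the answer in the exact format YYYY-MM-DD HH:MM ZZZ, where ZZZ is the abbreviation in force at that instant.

Query: 2021-08-31 03:20 UTC
Rule 2/2 (HKT, +08:00): 2021-08-31 00:44 UTC ≤ query < +∞
3·60 + 20 + 480 = 680 min
680 = 0·1440 + 680; 680 = 11·60 + 20 → 11:20, same day
→ 2021-08-31 11:20 HKT

2021-08-31 11:20 HKT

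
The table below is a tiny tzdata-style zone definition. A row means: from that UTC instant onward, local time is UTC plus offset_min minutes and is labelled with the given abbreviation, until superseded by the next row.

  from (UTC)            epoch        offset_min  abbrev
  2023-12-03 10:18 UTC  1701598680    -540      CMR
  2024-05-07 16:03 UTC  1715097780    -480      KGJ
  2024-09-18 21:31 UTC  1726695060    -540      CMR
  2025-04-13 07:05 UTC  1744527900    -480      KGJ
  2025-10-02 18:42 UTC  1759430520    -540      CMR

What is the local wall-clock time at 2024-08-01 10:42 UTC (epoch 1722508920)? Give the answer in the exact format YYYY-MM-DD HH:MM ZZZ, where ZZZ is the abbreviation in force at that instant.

2024-08-01 02:42 KGJ

Query: 2024-08-01 10:42 UTC
Rule 2/5 (KGJ, -08:00): 2024-05-07 16:03 UTC ≤ query < 2024-09-18 21:31 UTC
10·60 + 42 - 480 = 162 min
162 = 0·1440 + 162; 162 = 2·60 + 42 → 02:42, same day
→ 2024-08-01 02:42 KGJ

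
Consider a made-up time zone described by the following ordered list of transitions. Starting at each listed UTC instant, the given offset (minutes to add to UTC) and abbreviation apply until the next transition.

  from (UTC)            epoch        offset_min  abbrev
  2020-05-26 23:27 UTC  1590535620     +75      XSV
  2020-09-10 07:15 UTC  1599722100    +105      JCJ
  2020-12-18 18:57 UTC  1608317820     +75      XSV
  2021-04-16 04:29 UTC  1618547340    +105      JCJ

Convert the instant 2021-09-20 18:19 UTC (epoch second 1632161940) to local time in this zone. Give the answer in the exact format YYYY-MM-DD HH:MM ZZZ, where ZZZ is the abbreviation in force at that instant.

2021-09-20 20:04 JCJ

Query: 2021-09-20 18:19 UTC
Rule 4/4 (JCJ, +01:45): 2021-04-16 04:29 UTC ≤ query < +∞
18·60 + 19 + 105 = 1204 min
1204 = 0·1440 + 1204; 1204 = 20·60 + 4 → 20:04, same day
→ 2021-09-20 20:04 JCJ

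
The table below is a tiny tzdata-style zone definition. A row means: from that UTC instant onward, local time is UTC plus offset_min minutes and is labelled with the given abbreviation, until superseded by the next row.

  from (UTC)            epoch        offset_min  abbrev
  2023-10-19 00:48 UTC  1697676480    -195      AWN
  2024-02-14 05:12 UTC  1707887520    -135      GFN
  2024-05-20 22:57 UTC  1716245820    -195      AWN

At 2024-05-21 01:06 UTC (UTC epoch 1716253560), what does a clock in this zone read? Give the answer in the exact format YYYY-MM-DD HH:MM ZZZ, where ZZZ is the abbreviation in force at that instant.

Query: 2024-05-21 01:06 UTC
Rule 3/3 (AWN, -03:15): 2024-05-20 22:57 UTC ≤ query < +∞
1·60 + 6 - 195 = -129 min
-129 = -1·1440 + 1311; 1311 = 21·60 + 51 → 21:51, 2024-05-21 - 1 day = 2024-05-20
→ 2024-05-20 21:51 AWN

2024-05-20 21:51 AWN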